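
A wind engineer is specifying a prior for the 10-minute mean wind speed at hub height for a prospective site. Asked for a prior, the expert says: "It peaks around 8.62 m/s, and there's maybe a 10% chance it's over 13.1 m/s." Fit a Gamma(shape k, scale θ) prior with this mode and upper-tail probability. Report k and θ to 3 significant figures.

Gamma(k,θ) with k>1 has mode (k−1)θ, so θ = 8.62/(k−1).
Need P(X < 13.1) = 0.9 with θ tied to k this way. Start at k = 2, θ = 8.62: P(X<13.1) ≈ 0.449.
Too low — raise k to concentrate. Iterating converges to k ≈ 11.6.
Then θ = 8.62/(11.6−1) ≈ 0.81.

k ≈ 11.6, θ ≈ 0.81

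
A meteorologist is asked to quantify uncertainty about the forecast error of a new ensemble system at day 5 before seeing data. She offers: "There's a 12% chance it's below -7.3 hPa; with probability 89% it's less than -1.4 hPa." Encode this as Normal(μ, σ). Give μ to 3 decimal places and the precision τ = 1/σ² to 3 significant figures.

For Normal(μ,σ), the p-quantile is μ + z_p·σ. Here z_{0.12} = -1.175, z_{0.89} = 1.227.
So -7.3 = μ − 1.175σ and -1.4 = μ + 1.227σ.
Subtracting: σ = (-1.4 − -7.3)/(1.227 − (-1.175)) = 2.457.
Then μ = -7.3 − (-1.175)·2.457 = -4.413.
Precision τ = 1/σ² = 1/2.457² = 0.166.

μ = -4.413, τ = 0.166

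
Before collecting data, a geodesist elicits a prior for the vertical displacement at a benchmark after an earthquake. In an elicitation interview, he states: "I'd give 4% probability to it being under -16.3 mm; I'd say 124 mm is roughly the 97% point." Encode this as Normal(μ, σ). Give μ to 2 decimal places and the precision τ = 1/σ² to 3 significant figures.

μ = 51.34, τ = 0.00067

The p-quantile of Normal(μ,σ) is μ + z_p·σ, with z_{0.04} = -1.751 and z_{0.97} = 1.881.
Eliminate σ: μ = (z₂·x₁ − z₁·x₂)/(z₂ − z₁) = (1.881·-16.3 − (-1.751)·124)/3.631 = 51.34.
Then σ = (x₂ − x₁)/(z₂ − z₁) = (124 − -16.3)/3.631 = 38.63.
Precision τ = 1/σ² = 1/38.63² = 0.00067.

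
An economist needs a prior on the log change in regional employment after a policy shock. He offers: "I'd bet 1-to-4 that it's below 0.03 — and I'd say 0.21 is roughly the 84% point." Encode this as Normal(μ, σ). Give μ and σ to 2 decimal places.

For Normal(μ,σ), the p-quantile is μ + z_p·σ. Here z_{0.2} = -0.8416, z_{0.84} = 0.9945.
So 0.03 = μ − 0.8416σ and 0.21 = μ + 0.9945σ.
Subtracting: σ = (0.21 − 0.03)/(0.9945 − (-0.8416)) = 0.10.
Then μ = 0.03 − (-0.8416)·0.10 = 0.11.

μ = 0.11, σ = 0.10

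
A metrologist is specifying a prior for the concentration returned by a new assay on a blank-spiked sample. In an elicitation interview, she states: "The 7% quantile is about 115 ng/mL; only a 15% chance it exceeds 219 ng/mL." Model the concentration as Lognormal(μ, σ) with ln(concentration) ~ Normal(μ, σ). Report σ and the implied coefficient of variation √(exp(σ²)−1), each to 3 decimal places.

σ ≈ 0.256, CV ≈ 0.261

If T ~ Lognormal(μ,σ) then ln T ~ Normal(μ,σ), so the p-quantile of ln T is μ + z_p·σ.
ln(115) = 4.745 and ln(219) = 5.389; z_{0.07} = -1.476, z_{0.85} = 1.036.
σ = (5.389 − 4.745)/(1.036 − (-1.476)) = 0.256.
μ = 4.745 − (-1.476)·0.256 = 5.123.
CV = √(exp(σ²)−1) = √(exp(0.0657)−1) = 0.261.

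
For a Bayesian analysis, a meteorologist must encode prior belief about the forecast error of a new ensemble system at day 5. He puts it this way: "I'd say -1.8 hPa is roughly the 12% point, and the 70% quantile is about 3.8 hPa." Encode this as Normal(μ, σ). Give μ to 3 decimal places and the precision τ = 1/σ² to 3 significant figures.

μ = 2.072, τ = 0.0921

The p-quantile of Normal(μ,σ) is μ + z_p·σ, with z_{0.12} = -1.175 and z_{0.7} = 0.5244.
Eliminate σ: μ = (z₂·x₁ − z₁·x₂)/(z₂ − z₁) = (0.5244·-1.8 − (-1.175)·3.8)/1.699 = 2.072.
Then σ = (x₂ − x₁)/(z₂ − z₁) = (3.8 − -1.8)/1.699 = 3.295.
Precision τ = 1/σ² = 1/3.295² = 0.0921.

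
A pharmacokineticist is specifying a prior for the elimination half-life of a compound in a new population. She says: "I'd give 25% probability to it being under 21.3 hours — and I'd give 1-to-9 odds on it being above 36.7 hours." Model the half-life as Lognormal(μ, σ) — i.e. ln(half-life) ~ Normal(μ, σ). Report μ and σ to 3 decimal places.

μ ≈ 3.246, σ ≈ 0.278

If T ~ Lognormal(μ,σ) then ln T ~ Normal(μ,σ), so the p-quantile of ln T is μ + z_p·σ.
ln(21.3) = 3.059 and ln(36.7) = 3.603; z_{0.25} = -0.6745, z_{0.9} = 1.282.
σ = (3.603 − 3.059)/(1.282 − (-0.6745)) = 0.278.
μ = 3.059 − (-0.6745)·0.278 = 3.246.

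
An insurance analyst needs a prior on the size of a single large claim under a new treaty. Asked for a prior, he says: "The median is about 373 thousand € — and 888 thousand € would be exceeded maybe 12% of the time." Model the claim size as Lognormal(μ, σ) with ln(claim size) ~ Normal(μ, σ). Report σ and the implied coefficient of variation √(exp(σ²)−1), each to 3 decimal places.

σ ≈ 0.738, CV ≈ 0.851

If T ~ Lognormal(μ,σ) then ln T ~ Normal(μ,σ), so the p-quantile of ln T is μ + z_p·σ.
ln(373) = 5.922 and ln(888) = 6.789; z_{0.5} = 0, z_{0.88} = 1.175.
σ = (6.789 − 5.922)/(1.175 − (0)) = 0.738.
μ = 5.922 − (0)·0.738 = 5.922.
CV = √(exp(σ²)−1) = √(exp(0.5450)−1) = 0.851.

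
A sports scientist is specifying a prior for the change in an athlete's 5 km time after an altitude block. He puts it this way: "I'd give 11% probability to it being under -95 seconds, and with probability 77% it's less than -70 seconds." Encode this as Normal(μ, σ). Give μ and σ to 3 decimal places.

The p-quantile of Normal(μ,σ) is μ + z_p·σ, with z_{0.11} = -1.227 and z_{0.77} = 0.7388.
Eliminate σ: μ = (z₂·x₁ − z₁·x₂)/(z₂ − z₁) = (0.7388·-95 − (-1.227)·-70)/1.965 = -79.398.
Then σ = (x₂ − x₁)/(z₂ − z₁) = (-70 − -95)/1.965 = 12.720.

μ = -79.398, σ = 12.720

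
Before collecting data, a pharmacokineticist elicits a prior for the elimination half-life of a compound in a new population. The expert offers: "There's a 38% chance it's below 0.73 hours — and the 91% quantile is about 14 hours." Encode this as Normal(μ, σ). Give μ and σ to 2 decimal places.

μ = 3.19, σ = 8.06

For Normal(μ,σ), the p-quantile is μ + z_p·σ. Here z_{0.38} = -0.3055, z_{0.91} = 1.341.
So 0.73 = μ − 0.3055σ and 14 = μ + 1.341σ.
Subtracting: σ = (14 − 0.73)/(1.341 − (-0.3055)) = 8.06.
Then μ = 0.73 − (-0.3055)·8.06 = 3.19.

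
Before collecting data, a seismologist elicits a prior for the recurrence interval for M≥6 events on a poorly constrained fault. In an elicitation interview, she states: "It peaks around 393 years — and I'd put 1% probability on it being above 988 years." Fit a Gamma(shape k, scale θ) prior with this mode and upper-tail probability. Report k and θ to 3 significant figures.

Gamma(k,θ) with k>1 has mode (k−1)θ, so θ = 393/(k−1).
Need P(X < 988) = 0.99 with θ tied to k this way. Start at k = 2, θ = 393: P(X<988) ≈ 0.716.
Too low — raise k to concentrate. Iterating converges to k ≈ 6.52.
Then θ = 393/(6.52−1) ≈ 71.2.

k ≈ 6.52, θ ≈ 71.2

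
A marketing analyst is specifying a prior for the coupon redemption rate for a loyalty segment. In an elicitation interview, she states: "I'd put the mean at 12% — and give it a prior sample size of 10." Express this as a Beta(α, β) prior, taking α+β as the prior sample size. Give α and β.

Under the effective-sample-size interpretation, Beta(α, β) has prior mean α/(α+β) and prior sample size α+β.
So α+β = 10 and α/(α+β) = 0.12, giving α = 0.12·10 = 1.2 and β = 10 − 1.2 = 8.8.

α = 1.2, β = 8.8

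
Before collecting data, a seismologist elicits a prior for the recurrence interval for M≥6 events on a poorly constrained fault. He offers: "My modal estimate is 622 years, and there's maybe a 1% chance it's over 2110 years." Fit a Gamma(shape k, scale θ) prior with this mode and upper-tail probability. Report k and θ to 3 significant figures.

k ≈ 3.93, θ ≈ 213

Gamma(k,θ) with k>1 has mode (k−1)θ, so θ = 622/(k−1).
Need P(X < 2110) = 0.99 with θ tied to k this way. Start at k = 2, θ = 622: P(X<2110) ≈ 0.852.
Too low — raise k to concentrate. Iterating converges to k ≈ 3.93.
Then θ = 622/(3.93−1) ≈ 213.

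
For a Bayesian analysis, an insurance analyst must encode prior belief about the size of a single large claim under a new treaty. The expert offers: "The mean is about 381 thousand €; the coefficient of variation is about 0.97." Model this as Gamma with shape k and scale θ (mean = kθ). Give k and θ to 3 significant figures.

For Gamma(k, scale θ): mean = kθ, variance = kθ², so CV = 1/√k.
CV = 0.97, hence k = 1/CV² = 1.06.
Then θ = mean/k = 381/1.06 = 358.

k ≈ 1.06, θ ≈ 358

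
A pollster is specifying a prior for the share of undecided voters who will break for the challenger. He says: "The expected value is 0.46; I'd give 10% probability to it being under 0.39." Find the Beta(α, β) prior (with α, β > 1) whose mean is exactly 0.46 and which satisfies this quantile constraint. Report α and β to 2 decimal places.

With mean 0.46 fixed, write α = 0.46s, β = 0.54s where s = α+β.
Need P(θ < 0.39) = 0.1 under Beta(0.46s, 0.54s). Normal approximation: (q−m)/√(m(1−m)/s) ≈ z_{0.1} = -1.28, so s ≈ 0.46·0.54·(-1.28)²/(0.39−0.46)² = 83.3.
At s = 83.3: P(θ<0.39) ≈ 0.099. Adjusting to match 0.1 gives s ≈ 82.42.
So α = 0.46·82.42 ≈ 37.91, β = 0.54·82.42 ≈ 44.51.

α ≈ 37.91, β ≈ 44.51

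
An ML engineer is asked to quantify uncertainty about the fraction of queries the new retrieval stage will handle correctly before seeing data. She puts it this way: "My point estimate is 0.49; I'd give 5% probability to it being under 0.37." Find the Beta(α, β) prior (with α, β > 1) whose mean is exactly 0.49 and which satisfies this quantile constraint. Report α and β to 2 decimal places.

α ≈ 22.48, β ≈ 23.40

With mean 0.49 fixed, write α = 0.49s, β = 0.51s where s = α+β.
Need P(θ < 0.37) = 0.05 under Beta(0.49s, 0.51s). Normal approximation: (q−m)/√(m(1−m)/s) ≈ z_{0.05} = -1.64, so s ≈ 0.49·0.51·(-1.64)²/(0.37−0.49)² = 47.0.
At s = 47.0: P(θ<0.37) ≈ 0.048. Adjusting to match 0.05 gives s ≈ 45.89.
So α = 0.49·45.89 ≈ 22.48, β = 0.51·45.89 ≈ 23.40.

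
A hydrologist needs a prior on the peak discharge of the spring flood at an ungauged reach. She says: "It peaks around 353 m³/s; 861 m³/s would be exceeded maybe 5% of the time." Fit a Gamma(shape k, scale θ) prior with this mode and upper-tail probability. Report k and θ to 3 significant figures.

k ≈ 4.43, θ ≈ 103

Gamma(k,θ) with k>1 has mode (k−1)θ, so θ = 353/(k−1).
Need P(X < 861) = 0.95 with θ tied to k this way. Start at k = 2, θ = 353: P(X<861) ≈ 0.700.
Too low — raise k to concentrate. Iterating converges to k ≈ 4.43.
Then θ = 353/(4.43−1) ≈ 103.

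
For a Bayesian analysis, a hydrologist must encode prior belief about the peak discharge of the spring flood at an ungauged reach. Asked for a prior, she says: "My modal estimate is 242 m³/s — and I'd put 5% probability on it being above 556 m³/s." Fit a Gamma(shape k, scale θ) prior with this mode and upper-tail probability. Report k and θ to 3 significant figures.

k ≈ 4.96, θ ≈ 61.1

Gamma(k,θ) with k>1 has mode (k−1)θ, so θ = 242/(k−1).
Need P(X < 556) = 0.95 with θ tied to k this way. Start at k = 2, θ = 242: P(X<556) ≈ 0.669.
Too low — raise k to concentrate. Iterating converges to k ≈ 4.96.
Then θ = 242/(4.96−1) ≈ 61.1.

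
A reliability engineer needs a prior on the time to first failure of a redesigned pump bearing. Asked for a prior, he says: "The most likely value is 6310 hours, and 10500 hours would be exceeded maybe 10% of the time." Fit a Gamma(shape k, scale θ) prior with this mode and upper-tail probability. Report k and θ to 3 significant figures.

Gamma(k,θ) with k>1 has mode (k−1)θ, so θ = 6310/(k−1).
Need P(X < 10500) = 0.9 with θ tied to k this way. Start at k = 2, θ = 6310: P(X<10500) ≈ 0.495.
Too low — raise k to concentrate. Iterating converges to k ≈ 8.28.
Then θ = 6310/(8.28−1) ≈ 867.

k ≈ 8.28, θ ≈ 867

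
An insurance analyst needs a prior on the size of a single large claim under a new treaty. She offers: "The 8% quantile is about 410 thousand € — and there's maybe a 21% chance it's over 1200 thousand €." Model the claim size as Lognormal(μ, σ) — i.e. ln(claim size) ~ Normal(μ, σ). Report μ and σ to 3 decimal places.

If T ~ Lognormal(μ,σ) then ln T ~ Normal(μ,σ), so the p-quantile of ln T is μ + z_p·σ.
ln(410) = 6.016 and ln(1200) = 7.09; z_{0.08} = -1.405, z_{0.79} = 0.8064.
σ = (7.09 − 6.016)/(0.8064 − (-1.405)) = 0.486.
μ = 6.016 − (-1.405)·0.486 = 6.698.

μ ≈ 6.698, σ ≈ 0.486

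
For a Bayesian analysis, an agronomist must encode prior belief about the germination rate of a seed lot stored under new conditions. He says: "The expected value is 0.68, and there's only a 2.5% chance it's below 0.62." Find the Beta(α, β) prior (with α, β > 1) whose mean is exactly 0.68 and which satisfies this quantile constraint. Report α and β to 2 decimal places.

With mean 0.68 fixed, write α = 0.68s, β = 0.32s where s = α+β.
Need P(θ < 0.62) = 0.025 under Beta(0.68s, 0.32s). Normal approximation: (q−m)/√(m(1−m)/s) ≈ z_{0.025} = -1.96, so s ≈ 0.68·0.32·(-1.96)²/(0.62−0.68)² = 232.2.
At s = 232.2: P(θ<0.62) ≈ 0.027. Adjusting to match 0.025 gives s ≈ 241.97.
So α = 0.68·241.97 ≈ 164.54, β = 0.32·241.97 ≈ 77.43.

α ≈ 164.54, β ≈ 77.43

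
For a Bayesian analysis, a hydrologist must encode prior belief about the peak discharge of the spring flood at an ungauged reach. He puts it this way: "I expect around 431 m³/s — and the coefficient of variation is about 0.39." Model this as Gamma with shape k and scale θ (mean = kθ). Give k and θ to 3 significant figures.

For Gamma(k, scale θ): mean = kθ, variance = kθ², so CV = 1/√k.
CV = 0.39, hence k = 1/CV² = 6.57.
Then θ = mean/k = 431/6.57 = 65.6.

k ≈ 6.57, θ ≈ 65.6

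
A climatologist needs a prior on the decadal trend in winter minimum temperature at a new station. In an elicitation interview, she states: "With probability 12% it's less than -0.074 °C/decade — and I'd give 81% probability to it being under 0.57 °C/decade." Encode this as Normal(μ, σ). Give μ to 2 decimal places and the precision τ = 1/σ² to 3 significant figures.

The p-quantile of Normal(μ,σ) is μ + z_p·σ, with z_{0.12} = -1.175 and z_{0.81} = 0.8779.
Eliminate σ: μ = (z₂·x₁ − z₁·x₂)/(z₂ − z₁) = (0.8779·-0.074 − (-1.175)·0.57)/2.053 = 0.29.
Then σ = (x₂ − x₁)/(z₂ − z₁) = (0.57 − -0.074)/2.053 = 0.31.
Precision τ = 1/σ² = 1/0.3137² = 10.2.

μ = 0.29, τ = 10.2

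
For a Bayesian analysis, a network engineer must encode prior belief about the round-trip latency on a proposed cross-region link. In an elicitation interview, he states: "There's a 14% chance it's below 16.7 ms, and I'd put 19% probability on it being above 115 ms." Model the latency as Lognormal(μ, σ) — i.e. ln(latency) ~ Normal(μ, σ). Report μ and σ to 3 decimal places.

μ ≈ 3.880, σ ≈ 0.985

If T ~ Lognormal(μ,σ) then ln T ~ Normal(μ,σ), so the p-quantile of ln T is μ + z_p·σ.
ln(16.7) = 2.815 and ln(115) = 4.745; z_{0.14} = -1.08, z_{0.81} = 0.8779.
σ = (4.745 − 2.815)/(0.8779 − (-1.08)) = 0.985.
μ = 2.815 − (-1.08)·0.985 = 3.880.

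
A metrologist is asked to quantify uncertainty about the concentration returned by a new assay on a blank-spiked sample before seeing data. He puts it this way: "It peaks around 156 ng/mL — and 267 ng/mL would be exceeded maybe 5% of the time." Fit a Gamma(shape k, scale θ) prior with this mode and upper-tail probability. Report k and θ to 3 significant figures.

Gamma(k,θ) with k>1 has mode (k−1)θ, so θ = 156/(k−1).
Need P(X < 267) = 0.95 with θ tied to k this way. Start at k = 2, θ = 156: P(X<267) ≈ 0.510.
Too low — raise k to concentrate. Iterating converges to k ≈ 10.7.
Then θ = 156/(10.7−1) ≈ 16.1.

k ≈ 10.7, θ ≈ 16.1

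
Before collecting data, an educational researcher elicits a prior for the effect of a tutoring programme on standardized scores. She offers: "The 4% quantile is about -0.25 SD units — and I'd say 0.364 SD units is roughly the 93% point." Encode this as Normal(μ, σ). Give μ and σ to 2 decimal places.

For Normal(μ,σ), the p-quantile is μ + z_p·σ. Here z_{0.04} = -1.751, z_{0.93} = 1.476.
So -0.25 = μ − 1.751σ and 0.364 = μ + 1.476σ.
Subtracting: σ = (0.364 − -0.25)/(1.476 − (-1.751)) = 0.19.
Then μ = -0.25 − (-1.751)·0.19 = 0.08.

μ = 0.08, σ = 0.19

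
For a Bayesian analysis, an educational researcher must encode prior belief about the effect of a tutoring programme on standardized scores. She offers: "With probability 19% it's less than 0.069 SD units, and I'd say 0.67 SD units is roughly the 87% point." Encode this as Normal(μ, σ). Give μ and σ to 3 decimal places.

μ = 0.332, σ = 0.300

The p-quantile of Normal(μ,σ) is μ + z_p·σ, with z_{0.19} = -0.8779 and z_{0.87} = 1.126.
Eliminate σ: μ = (z₂·x₁ − z₁·x₂)/(z₂ − z₁) = (1.126·0.069 − (-0.8779)·0.67)/2.004 = 0.332.
Then σ = (x₂ − x₁)/(z₂ − z₁) = (0.67 − 0.069)/2.004 = 0.300.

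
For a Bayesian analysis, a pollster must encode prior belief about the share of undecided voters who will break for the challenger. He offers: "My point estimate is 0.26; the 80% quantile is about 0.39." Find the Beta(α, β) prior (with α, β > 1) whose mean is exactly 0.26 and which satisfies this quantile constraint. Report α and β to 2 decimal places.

With mean 0.26 fixed, write α = 0.26s, β = 0.74s where s = α+β.
Need P(θ < 0.39) = 0.8 under Beta(0.26s, 0.74s). Normal approximation: (q−m)/√(m(1−m)/s) ≈ z_{0.8} = 0.842, so s ≈ 0.26·0.74·(0.842)²/(0.39−0.26)² = 8.1.
At s = 8.1: P(θ<0.39) ≈ 0.811. Adjusting to match 0.8 gives s ≈ 7.11.
So α = 0.26·7.11 ≈ 1.85, β = 0.74·7.11 ≈ 5.26.

α ≈ 1.85, β ≈ 5.26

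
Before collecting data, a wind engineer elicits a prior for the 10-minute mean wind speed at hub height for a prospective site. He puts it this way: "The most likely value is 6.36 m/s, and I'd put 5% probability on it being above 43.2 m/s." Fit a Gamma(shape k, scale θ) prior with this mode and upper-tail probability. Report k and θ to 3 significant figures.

Gamma(k,θ) with k>1 has mode (k−1)θ, so θ = 6.36/(k−1).
Need P(X < 43.2) = 0.95 with θ tied to k this way. Start at k = 2, θ = 6.36: P(X<43.2) ≈ 0.991.
Too high — lower k to spread out. Iterating converges to k ≈ 1.6.
Then θ = 6.36/(1.6−1) ≈ 10.6.

k ≈ 1.6, θ ≈ 10.6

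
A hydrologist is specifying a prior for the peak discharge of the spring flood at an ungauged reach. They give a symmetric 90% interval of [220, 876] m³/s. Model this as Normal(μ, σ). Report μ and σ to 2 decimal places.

μ = 548.00, σ = 199.41

A symmetric 90% interval runs μ ± z·σ with z = 1.645.
Half-width = 328, so σ = 328/1.645 = 199.41.
μ is the interval midpoint, 548.00.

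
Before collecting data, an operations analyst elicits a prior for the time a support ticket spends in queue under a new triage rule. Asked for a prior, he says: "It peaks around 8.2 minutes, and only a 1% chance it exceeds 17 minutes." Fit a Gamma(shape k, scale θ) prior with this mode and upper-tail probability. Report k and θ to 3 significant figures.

Gamma(k,θ) with k>1 has mode (k−1)θ, so θ = 8.2/(k−1).
Need P(X < 17) = 0.99 with θ tied to k this way. Start at k = 2, θ = 8.2: P(X<17) ≈ 0.613.
Too low — raise k to concentrate. Iterating converges to k ≈ 10.2.
Then θ = 8.2/(10.2−1) ≈ 0.894.

k ≈ 10.2, θ ≈ 0.894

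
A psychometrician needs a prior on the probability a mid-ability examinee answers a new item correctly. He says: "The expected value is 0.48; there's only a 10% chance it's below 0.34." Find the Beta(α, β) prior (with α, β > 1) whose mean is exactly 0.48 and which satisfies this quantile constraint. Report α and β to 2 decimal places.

With mean 0.48 fixed, write α = 0.48s, β = 0.52s where s = α+β.
Need P(θ < 0.34) = 0.1 under Beta(0.48s, 0.52s). Normal approximation: (q−m)/√(m(1−m)/s) ≈ z_{0.1} = -1.28, so s ≈ 0.48·0.52·(-1.28)²/(0.34−0.48)² = 20.9.
At s = 20.9: P(θ<0.34) ≈ 0.097. Adjusting to match 0.1 gives s ≈ 20.44.
So α = 0.48·20.44 ≈ 9.81, β = 0.52·20.44 ≈ 10.63.

α ≈ 9.81, β ≈ 10.63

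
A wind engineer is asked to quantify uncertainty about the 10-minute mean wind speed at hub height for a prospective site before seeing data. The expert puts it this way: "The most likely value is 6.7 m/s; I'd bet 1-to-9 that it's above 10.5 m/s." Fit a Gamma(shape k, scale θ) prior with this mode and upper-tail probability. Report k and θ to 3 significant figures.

Gamma(k,θ) with k>1 has mode (k−1)θ, so θ = 6.7/(k−1).
Need P(X < 10.5) = 0.9 with θ tied to k this way. Start at k = 2, θ = 6.7: P(X<10.5) ≈ 0.464.
Too low — raise k to concentrate. Iterating converges to k ≈ 10.3.
Then θ = 6.7/(10.3−1) ≈ 0.722.

k ≈ 10.3, θ ≈ 0.722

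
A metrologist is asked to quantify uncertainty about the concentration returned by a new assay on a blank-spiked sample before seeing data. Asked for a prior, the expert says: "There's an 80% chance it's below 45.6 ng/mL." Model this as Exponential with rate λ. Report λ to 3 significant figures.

λ ≈ 0.0353

P(T < 45.6) = 1 − e^(−λ·45.6) = 0.8, so λ = −ln(1−0.8)/45.6 = −ln(0.2)/45.6 = 0.0353.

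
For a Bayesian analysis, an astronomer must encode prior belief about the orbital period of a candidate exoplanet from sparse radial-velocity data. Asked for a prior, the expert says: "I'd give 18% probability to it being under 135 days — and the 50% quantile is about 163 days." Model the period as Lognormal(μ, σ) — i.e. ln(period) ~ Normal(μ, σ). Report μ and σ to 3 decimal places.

If T ~ Lognormal(μ,σ) then ln T ~ Normal(μ,σ), so the p-quantile of ln T is μ + z_p·σ.
ln(135) = 4.905 and ln(163) = 5.094; z_{0.18} = -0.9154, z_{0.5} = 0.
σ = (5.094 − 4.905)/(0 − (-0.9154)) = 0.206.
μ = 4.905 − (-0.9154)·0.206 = 5.094.

μ ≈ 5.094, σ ≈ 0.206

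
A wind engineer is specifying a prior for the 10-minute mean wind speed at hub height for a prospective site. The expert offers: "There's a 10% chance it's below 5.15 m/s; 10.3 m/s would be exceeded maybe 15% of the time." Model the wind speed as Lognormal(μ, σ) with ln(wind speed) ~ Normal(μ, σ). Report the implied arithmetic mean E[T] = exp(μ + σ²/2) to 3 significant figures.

E[T] ≈ 7.9 m/s

If T ~ Lognormal(μ,σ) then ln T ~ Normal(μ,σ), so the p-quantile of ln T is μ + z_p·σ.
ln(5.15) = 1.639 and ln(10.3) = 2.332; z_{0.1} = -1.282, z_{0.85} = 1.036.
σ = (2.332 − 1.639)/(1.036 − (-1.282)) = 0.299.
μ = 1.639 − (-1.282)·0.299 = 2.022.
E[T] = exp(μ + σ²/2) = exp(2.022 + 0.0447) = 7.9 m/s.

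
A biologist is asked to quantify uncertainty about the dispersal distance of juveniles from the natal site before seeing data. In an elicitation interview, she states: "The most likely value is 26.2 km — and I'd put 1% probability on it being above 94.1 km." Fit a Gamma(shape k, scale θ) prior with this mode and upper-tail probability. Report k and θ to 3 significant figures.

Gamma(k,θ) with k>1 has mode (k−1)θ, so θ = 26.2/(k−1).
Need P(X < 94.1) = 0.99 with θ tied to k this way. Start at k = 2, θ = 26.2: P(X<94.1) ≈ 0.873.
Too low — raise k to concentrate. Iterating converges to k ≈ 3.63.
Then θ = 26.2/(3.63−1) ≈ 9.95.

k ≈ 3.63, θ ≈ 9.95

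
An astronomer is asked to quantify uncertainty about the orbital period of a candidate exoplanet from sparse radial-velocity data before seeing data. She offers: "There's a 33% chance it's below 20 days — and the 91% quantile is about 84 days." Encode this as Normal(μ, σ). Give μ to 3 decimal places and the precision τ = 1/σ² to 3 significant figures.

μ = 35.811, τ = 0.000774

The p-quantile of Normal(μ,σ) is μ + z_p·σ, with z_{0.33} = -0.4399 and z_{0.91} = 1.341.
Eliminate σ: μ = (z₂·x₁ − z₁·x₂)/(z₂ − z₁) = (1.341·20 − (-0.4399)·84)/1.781 = 35.811.
Then σ = (x₂ − x₁)/(z₂ − z₁) = (84 − 20)/1.781 = 35.942.
Precision τ = 1/σ² = 1/35.94² = 0.000774.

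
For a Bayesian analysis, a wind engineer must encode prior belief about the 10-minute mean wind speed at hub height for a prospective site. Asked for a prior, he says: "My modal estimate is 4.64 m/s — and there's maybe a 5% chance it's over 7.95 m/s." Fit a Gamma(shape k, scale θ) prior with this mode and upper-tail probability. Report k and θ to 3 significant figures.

k ≈ 10.6, θ ≈ 0.482

Gamma(k,θ) with k>1 has mode (k−1)θ, so θ = 4.64/(k−1).
Need P(X < 7.95) = 0.95 with θ tied to k this way. Start at k = 2, θ = 4.64: P(X<7.95) ≈ 0.511.
Too low — raise k to concentrate. Iterating converges to k ≈ 10.6.
Then θ = 4.64/(10.6−1) ≈ 0.482.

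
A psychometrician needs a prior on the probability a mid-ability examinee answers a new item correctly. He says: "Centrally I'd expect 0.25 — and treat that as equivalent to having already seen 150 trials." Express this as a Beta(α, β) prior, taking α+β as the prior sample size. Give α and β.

α = 37.5, β = 112.5

Under the effective-sample-size interpretation, Beta(α, β) has prior mean α/(α+β) and prior sample size α+β.
So α+β = 150 and α/(α+β) = 0.25, giving α = 0.25·150 = 37.5 and β = 150 − 37.5 = 112.5.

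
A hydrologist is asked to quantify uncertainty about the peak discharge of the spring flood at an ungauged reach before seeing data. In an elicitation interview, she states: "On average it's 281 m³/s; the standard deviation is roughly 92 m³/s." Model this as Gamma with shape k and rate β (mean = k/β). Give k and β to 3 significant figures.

k ≈ 9.33, β ≈ 0.0332

For Gamma(k, rate β): mean = k/β, variance = k/β², so CV = 1/√k.
CV = SD/mean = 92/281 = 0.3274, hence k = 1/CV² = 9.33.
Then β = k/mean = 9.33/281 = 0.0332.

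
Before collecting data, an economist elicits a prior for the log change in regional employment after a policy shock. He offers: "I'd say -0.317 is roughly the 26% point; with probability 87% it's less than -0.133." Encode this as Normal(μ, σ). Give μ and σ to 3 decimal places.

The p-quantile of Normal(μ,σ) is μ + z_p·σ, with z_{0.26} = -0.6433 and z_{0.87} = 1.126.
Eliminate σ: μ = (z₂·x₁ − z₁·x₂)/(z₂ − z₁) = (1.126·-0.317 − (-0.6433)·-0.133)/1.77 = -0.250.
Then σ = (x₂ − x₁)/(z₂ − z₁) = (-0.133 − -0.317)/1.77 = 0.104.

μ = -0.250, σ = 0.104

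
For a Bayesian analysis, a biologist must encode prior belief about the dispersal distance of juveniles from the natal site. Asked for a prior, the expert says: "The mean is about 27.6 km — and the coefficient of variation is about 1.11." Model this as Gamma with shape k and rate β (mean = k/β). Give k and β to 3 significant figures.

For Gamma(k, rate β): mean = k/β, variance = k/β², so CV = 1/√k.
CV = 1.11, hence k = 1/CV² = 0.812.
Then β = k/mean = 0.812/27.6 = 0.0294.

k ≈ 0.812, β ≈ 0.0294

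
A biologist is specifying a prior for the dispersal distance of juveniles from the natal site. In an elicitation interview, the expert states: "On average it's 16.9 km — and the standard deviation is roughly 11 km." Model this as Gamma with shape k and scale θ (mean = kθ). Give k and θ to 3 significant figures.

k ≈ 2.36, θ ≈ 7.16

For Gamma(k, scale θ): mean = kθ, variance = kθ², so CV = 1/√k.
CV = SD/mean = 11/16.9 = 0.6509, hence k = 1/CV² = 2.36.
Then θ = mean/k = 16.9/2.36 = 7.16.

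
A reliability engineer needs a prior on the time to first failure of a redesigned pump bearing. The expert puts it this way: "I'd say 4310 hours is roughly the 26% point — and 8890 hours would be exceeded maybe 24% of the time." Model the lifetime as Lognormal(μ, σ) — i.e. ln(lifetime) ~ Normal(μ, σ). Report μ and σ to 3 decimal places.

If T ~ Lognormal(μ,σ) then ln T ~ Normal(μ,σ), so the p-quantile of ln T is μ + z_p·σ.
ln(4310) = 8.369 and ln(8890) = 9.093; z_{0.26} = -0.6433, z_{0.76} = 0.7063.
σ = (9.093 − 8.369)/(0.7063 − (-0.6433)) = 0.536.
μ = 8.369 − (-0.6433)·0.536 = 8.714.

μ ≈ 8.714, σ ≈ 0.536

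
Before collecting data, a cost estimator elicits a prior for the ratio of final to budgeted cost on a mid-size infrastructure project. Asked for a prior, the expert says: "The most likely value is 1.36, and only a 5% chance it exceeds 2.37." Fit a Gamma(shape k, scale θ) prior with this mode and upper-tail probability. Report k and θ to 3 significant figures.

Gamma(k,θ) with k>1 has mode (k−1)θ, so θ = 1.36/(k−1).
Need P(X < 2.37) = 0.95 with θ tied to k this way. Start at k = 2, θ = 1.36: P(X<2.37) ≈ 0.520.
Too low — raise k to concentrate. Iterating converges to k ≈ 10.
Then θ = 1.36/(10−1) ≈ 0.15.

k ≈ 10, θ ≈ 0.15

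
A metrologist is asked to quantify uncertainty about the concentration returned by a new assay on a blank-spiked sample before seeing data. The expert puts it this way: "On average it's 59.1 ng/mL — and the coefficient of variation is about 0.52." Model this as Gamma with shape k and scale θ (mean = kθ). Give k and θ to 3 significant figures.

k ≈ 3.7, θ ≈ 16

For Gamma(k, scale θ): mean = kθ, variance = kθ², so CV = 1/√k.
CV = 0.52, hence k = 1/CV² = 3.7.
Then θ = mean/k = 59.1/3.7 = 16.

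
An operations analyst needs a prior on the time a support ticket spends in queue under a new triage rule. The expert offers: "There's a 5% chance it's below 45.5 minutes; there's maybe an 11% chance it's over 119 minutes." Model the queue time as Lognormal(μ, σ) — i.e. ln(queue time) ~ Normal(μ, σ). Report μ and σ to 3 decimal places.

If T ~ Lognormal(μ,σ) then ln T ~ Normal(μ,σ), so the p-quantile of ln T is μ + z_p·σ.
ln(45.5) = 3.818 and ln(119) = 4.779; z_{0.05} = -1.645, z_{0.89} = 1.227.
σ = (4.779 − 3.818)/(1.227 − (-1.645)) = 0.335.
μ = 3.818 − (-1.645)·0.335 = 4.368.

μ ≈ 4.368, σ ≈ 0.335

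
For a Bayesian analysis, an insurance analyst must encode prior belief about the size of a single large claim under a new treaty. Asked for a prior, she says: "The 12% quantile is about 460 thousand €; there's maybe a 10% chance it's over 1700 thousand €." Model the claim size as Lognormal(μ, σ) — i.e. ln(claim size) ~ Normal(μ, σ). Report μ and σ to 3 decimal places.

If T ~ Lognormal(μ,σ) then ln T ~ Normal(μ,σ), so the p-quantile of ln T is μ + z_p·σ.
ln(460) = 6.131 and ln(1700) = 7.438; z_{0.12} = -1.175, z_{0.9} = 1.282.
σ = (7.438 − 6.131)/(1.282 − (-1.175)) = 0.532.
μ = 6.131 − (-1.175)·0.532 = 6.756.

μ ≈ 6.756, σ ≈ 0.532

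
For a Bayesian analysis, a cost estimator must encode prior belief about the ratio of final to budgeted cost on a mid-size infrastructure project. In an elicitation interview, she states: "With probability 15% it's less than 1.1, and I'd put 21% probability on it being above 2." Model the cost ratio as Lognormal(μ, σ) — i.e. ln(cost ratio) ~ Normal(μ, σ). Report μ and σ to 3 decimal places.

If T ~ Lognormal(μ,σ) then ln T ~ Normal(μ,σ), so the p-quantile of ln T is μ + z_p·σ.
ln(1.1) = 0.09531 and ln(2) = 0.6931; z_{0.15} = -1.036, z_{0.79} = 0.8064.
σ = (0.6931 − 0.09531)/(0.8064 − (-1.036)) = 0.324.
μ = 0.09531 − (-1.036)·0.324 = 0.432.

μ ≈ 0.432, σ ≈ 0.324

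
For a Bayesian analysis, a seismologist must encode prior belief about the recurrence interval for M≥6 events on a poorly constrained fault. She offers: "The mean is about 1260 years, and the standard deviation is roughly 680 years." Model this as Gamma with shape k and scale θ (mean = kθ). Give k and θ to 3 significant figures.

k ≈ 3.43, θ ≈ 367

For Gamma(k, scale θ): mean = kθ, variance = kθ², so CV = 1/√k.
CV = SD/mean = 680/1260 = 0.5397, hence k = 1/CV² = 3.43.
Then θ = mean/k = 1260/3.43 = 367.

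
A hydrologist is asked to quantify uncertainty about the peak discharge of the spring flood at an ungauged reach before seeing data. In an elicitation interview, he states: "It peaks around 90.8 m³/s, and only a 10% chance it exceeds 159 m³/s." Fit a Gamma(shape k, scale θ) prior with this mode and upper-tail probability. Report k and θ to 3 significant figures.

Gamma(k,θ) with k>1 has mode (k−1)θ, so θ = 90.8/(k−1).
Need P(X < 159) = 0.9 with θ tied to k this way. Start at k = 2, θ = 90.8: P(X<159) ≈ 0.522.
Too low — raise k to concentrate. Iterating converges to k ≈ 7.05.
Then θ = 90.8/(7.05−1) ≈ 15.

k ≈ 7.05, θ ≈ 15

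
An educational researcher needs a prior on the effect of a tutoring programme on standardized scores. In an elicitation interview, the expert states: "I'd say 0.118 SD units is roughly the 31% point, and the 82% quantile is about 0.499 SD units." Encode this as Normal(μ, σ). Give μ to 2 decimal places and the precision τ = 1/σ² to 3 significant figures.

The p-quantile of Normal(μ,σ) is μ + z_p·σ, with z_{0.31} = -0.4959 and z_{0.82} = 0.9154.
Eliminate σ: μ = (z₂·x₁ − z₁·x₂)/(z₂ − z₁) = (0.9154·0.118 − (-0.4959)·0.499)/1.411 = 0.25.
Then σ = (x₂ − x₁)/(z₂ − z₁) = (0.499 − 0.118)/1.411 = 0.27.
Precision τ = 1/σ² = 1/0.27² = 13.7.

μ = 0.25, τ = 13.7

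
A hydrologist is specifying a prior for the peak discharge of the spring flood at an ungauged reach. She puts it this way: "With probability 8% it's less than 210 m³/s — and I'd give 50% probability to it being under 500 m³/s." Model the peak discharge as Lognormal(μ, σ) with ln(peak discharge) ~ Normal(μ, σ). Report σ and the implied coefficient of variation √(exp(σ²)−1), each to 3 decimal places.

σ ≈ 0.617, CV ≈ 0.681

If T ~ Lognormal(μ,σ) then ln T ~ Normal(μ,σ), so the p-quantile of ln T is μ + z_p·σ.
ln(210) = 5.347 and ln(500) = 6.215; z_{0.08} = -1.405, z_{0.5} = 0.
σ = (6.215 − 5.347)/(0 − (-1.405)) = 0.617.
μ = 5.347 − (-1.405)·0.617 = 6.215.
CV = √(exp(σ²)−1) = √(exp(0.3812)−1) = 0.681.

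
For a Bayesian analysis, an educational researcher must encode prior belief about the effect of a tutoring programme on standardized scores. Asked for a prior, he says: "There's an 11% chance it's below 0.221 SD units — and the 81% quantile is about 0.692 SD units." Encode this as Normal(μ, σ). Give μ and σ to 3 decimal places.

The p-quantile of Normal(μ,σ) is μ + z_p·σ, with z_{0.11} = -1.227 and z_{0.81} = 0.8779.
Eliminate σ: μ = (z₂·x₁ − z₁·x₂)/(z₂ − z₁) = (0.8779·0.221 − (-1.227)·0.692)/2.104 = 0.496.
Then σ = (x₂ − x₁)/(z₂ − z₁) = (0.692 − 0.221)/2.104 = 0.224.

μ = 0.496, σ = 0.224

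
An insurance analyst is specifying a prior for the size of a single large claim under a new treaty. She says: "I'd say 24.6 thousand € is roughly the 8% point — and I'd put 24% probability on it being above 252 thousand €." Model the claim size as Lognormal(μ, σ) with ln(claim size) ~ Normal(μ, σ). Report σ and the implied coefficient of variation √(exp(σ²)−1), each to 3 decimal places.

If T ~ Lognormal(μ,σ) then ln T ~ Normal(μ,σ), so the p-quantile of ln T is μ + z_p·σ.
ln(24.6) = 3.203 and ln(252) = 5.529; z_{0.08} = -1.405, z_{0.76} = 0.7063.
σ = (5.529 − 3.203)/(0.7063 − (-1.405)) = 1.102.
μ = 3.203 − (-1.405)·1.102 = 4.751.
CV = √(exp(σ²)−1) = √(exp(1.2144)−1) = 1.539.

σ ≈ 1.102, CV ≈ 1.539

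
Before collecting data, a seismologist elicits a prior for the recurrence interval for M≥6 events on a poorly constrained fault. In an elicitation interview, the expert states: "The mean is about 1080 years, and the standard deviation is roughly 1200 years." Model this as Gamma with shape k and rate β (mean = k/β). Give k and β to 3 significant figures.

k ≈ 0.81, β ≈ 0.00075

For Gamma(k, rate β): mean = k/β, variance = k/β², so CV = 1/√k.
CV = SD/mean = 1200/1080 = 1.111, hence k = 1/CV² = 0.81.
Then β = k/mean = 0.81/1080 = 0.00075.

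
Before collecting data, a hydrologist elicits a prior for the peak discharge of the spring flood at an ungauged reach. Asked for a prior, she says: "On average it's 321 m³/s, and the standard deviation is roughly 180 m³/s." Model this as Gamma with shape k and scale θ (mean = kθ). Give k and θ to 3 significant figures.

k ≈ 3.18, θ ≈ 101

For Gamma(k, scale θ): mean = kθ, variance = kθ², so CV = 1/√k.
CV = SD/mean = 180/321 = 0.5607, hence k = 1/CV² = 3.18.
Then θ = mean/k = 321/3.18 = 101.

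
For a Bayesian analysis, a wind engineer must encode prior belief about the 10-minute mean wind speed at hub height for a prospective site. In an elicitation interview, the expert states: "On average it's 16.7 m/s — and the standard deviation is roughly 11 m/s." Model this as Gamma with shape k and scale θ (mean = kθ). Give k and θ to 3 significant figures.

For Gamma(k, scale θ): mean = kθ, variance = kθ², so CV = 1/√k.
CV = SD/mean = 11/16.7 = 0.6587, hence k = 1/CV² = 2.3.
Then θ = mean/k = 16.7/2.3 = 7.25.

k ≈ 2.3, θ ≈ 7.25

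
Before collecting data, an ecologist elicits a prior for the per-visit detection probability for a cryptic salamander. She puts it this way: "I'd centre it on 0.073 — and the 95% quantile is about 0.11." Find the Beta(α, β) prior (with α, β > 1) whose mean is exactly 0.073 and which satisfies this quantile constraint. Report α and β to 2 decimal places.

With mean 0.073 fixed, write α = 0.073s, β = 0.927s where s = α+β.
Need P(θ < 0.11) = 0.95 under Beta(0.073s, 0.927s). Normal approximation: (q−m)/√(m(1−m)/s) ≈ z_{0.95} = 1.64, so s ≈ 0.073·0.927·(1.64)²/(0.11−0.073)² = 133.7.
At s = 133.7: P(θ<0.11) ≈ 0.938. Adjusting to match 0.95 gives s ≈ 155.97.
So α = 0.073·155.97 ≈ 11.39, β = 0.927·155.97 ≈ 144.58.

α ≈ 11.39, β ≈ 144.58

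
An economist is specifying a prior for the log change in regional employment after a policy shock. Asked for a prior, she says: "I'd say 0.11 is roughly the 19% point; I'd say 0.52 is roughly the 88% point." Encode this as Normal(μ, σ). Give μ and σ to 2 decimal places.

For Normal(μ,σ), the p-quantile is μ + z_p·σ. Here z_{0.19} = -0.8779, z_{0.88} = 1.175.
So 0.11 = μ − 0.8779σ and 0.52 = μ + 1.175σ.
Subtracting: σ = (0.52 − 0.11)/(1.175 − (-0.8779)) = 0.20.
Then μ = 0.11 − (-0.8779)·0.20 = 0.29.

μ = 0.29, σ = 0.20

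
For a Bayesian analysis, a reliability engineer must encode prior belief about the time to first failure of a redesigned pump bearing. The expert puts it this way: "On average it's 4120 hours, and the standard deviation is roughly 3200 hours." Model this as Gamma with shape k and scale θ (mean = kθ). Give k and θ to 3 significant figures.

For Gamma(k, scale θ): mean = kθ, variance = kθ², so CV = 1/√k.
CV = SD/mean = 3200/4120 = 0.7767, hence k = 1/CV² = 1.66.
Then θ = mean/k = 4120/1.66 = 2490.

k ≈ 1.66, θ ≈ 2490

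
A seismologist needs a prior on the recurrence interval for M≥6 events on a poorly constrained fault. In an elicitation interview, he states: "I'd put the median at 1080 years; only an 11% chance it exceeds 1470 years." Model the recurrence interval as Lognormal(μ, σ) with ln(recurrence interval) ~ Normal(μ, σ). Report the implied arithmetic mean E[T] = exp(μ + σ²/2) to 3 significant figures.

E[T] ≈ 1110 years

If T ~ Lognormal(μ,σ) then ln T ~ Normal(μ,σ), so the p-quantile of ln T is μ + z_p·σ.
ln(1080) = 6.985 and ln(1470) = 7.293; z_{0.5} = 0, z_{0.89} = 1.227.
σ = (7.293 − 6.985)/(1.227 − (0)) = 0.251.
μ = 6.985 − (0)·0.251 = 6.985.
E[T] = exp(μ + σ²/2) = exp(6.985 + 0.0316) = 1110 years.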